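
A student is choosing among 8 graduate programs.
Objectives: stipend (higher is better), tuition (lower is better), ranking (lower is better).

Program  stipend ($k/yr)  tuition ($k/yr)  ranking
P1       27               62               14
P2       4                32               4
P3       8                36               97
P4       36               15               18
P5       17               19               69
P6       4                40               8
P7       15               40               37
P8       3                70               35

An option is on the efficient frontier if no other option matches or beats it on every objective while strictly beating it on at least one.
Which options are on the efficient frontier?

P1: not dominated.
P2: not dominated (best ranking).
P3: dominated by P4 (stipend 36≥8, tuition 15≤36, ranking 18≤97).
P4: not dominated (best stipend).
P5: dominated by P4 (stipend 36≥17, tuition 15≤19, ranking 18≤69).
P6: dominated by P2 (stipend 4≥4, tuition 32≤40, ranking 4≤8).
P7: dominated by P4 (stipend 36≥15, tuition 15≤40, ranking 18≤37).
P8: dominated by P1 (stipend 27≥3, tuition 62≤70, ranking 14≤35).

P1, P2, P4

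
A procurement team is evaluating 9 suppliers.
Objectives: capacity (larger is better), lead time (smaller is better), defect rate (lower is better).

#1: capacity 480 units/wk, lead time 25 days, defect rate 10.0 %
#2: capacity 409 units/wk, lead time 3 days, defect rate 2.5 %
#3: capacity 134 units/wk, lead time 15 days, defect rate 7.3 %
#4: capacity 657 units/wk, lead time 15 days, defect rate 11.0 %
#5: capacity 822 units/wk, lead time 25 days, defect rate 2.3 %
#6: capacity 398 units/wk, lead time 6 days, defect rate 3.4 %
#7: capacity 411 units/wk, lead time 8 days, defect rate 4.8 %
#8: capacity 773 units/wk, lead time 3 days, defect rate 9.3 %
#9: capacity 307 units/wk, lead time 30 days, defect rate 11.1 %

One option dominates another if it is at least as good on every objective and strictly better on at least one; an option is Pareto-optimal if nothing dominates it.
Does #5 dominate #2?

#5 vs #2: #5 is worse on lead time (25 vs 3), so it does not dominate #2.

No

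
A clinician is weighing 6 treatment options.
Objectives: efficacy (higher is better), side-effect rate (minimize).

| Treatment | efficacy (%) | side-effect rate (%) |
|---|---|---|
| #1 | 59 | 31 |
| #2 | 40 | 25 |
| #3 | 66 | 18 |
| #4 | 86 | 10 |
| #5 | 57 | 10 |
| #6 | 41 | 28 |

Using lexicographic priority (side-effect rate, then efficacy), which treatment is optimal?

#4

First minimize side-effect rate: best is 10, kept {#4, #5}.
Then maximize efficacy: best is 86, kept {#4}.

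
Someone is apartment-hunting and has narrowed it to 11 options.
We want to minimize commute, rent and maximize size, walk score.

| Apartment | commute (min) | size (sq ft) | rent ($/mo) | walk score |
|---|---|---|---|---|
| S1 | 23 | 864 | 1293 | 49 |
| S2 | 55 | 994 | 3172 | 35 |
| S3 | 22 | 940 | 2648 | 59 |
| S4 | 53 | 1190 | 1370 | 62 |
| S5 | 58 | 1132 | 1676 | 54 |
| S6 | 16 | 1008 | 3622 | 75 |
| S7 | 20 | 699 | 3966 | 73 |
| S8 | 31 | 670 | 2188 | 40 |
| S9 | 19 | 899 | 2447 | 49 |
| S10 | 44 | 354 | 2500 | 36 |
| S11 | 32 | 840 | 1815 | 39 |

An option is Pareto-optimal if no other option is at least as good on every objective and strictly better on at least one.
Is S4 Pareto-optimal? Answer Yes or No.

Yes

S1: worse on size (864 vs 1190).
S2: worse on commute (55 vs 53).
S3: worse on size (940 vs 1190).
S5: worse on commute (58 vs 53).
S6: worse on size (1008 vs 1190).
S7: worse on size (699 vs 1190).
S8: worse on size (670 vs 1190).
S9: worse on size (899 vs 1190).
S10: worse on size (354 vs 1190).
S11: worse on size (840 vs 1190).
No option is at least as good as S4 on every objective and strictly better on one.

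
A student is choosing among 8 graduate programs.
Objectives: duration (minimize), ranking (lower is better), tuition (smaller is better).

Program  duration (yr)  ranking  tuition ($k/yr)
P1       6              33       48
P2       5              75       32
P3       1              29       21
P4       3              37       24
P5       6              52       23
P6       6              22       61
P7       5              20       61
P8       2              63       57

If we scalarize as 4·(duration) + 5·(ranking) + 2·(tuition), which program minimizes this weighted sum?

P1: 4·6 + 5·33 + 2·48 = 285
P2: 4·5 + 5·75 + 2·32 = 459
P3: 4·1 + 5·29 + 2·21 = 191
P4: 4·3 + 5·37 + 2·24 = 245
P5: 4·6 + 5·52 + 2·23 = 330
P6: 4·6 + 5·22 + 2·61 = 256
P7: 4·5 + 5·20 + 2·61 = 242
P8: 4·2 + 5·63 + 2·57 = 437
Lowest: P3 at 191.

P3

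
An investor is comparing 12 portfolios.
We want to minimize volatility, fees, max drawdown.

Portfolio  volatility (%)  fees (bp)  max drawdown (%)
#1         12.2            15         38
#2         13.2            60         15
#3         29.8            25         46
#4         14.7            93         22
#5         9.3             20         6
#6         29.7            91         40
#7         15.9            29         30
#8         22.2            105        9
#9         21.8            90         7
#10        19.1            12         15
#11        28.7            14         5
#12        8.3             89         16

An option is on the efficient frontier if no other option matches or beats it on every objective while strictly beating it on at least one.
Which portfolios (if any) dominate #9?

#5: volatility 9.3≤21.8, fees 20≤90, max drawdown 6≤7 — dominates #9.
Others (#1, #2, #3, #4, #6, #7, #8, #10, #11, #12) are each worse than #9 on at least one objective.

#5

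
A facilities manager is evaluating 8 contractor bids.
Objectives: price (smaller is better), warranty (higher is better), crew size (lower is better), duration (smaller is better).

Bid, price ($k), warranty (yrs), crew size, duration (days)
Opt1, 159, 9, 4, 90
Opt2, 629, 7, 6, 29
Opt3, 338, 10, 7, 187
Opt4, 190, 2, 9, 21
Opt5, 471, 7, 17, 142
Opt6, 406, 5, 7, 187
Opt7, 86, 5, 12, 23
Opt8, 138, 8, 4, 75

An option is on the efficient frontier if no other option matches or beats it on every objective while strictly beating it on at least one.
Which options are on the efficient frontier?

Opt1, Opt2, Opt3, Opt4, Opt7, Opt8

Opt1: not dominated.
Opt2: not dominated.
Opt3: not dominated (best warranty).
Opt4: not dominated (best duration).
Opt5: dominated by Opt1 (price 159≤471, warranty 9≥7, crew size 4≤17, duration 90≤142).
Opt6: dominated by Opt1 (price 159≤406, warranty 9≥5, crew size 4≤7, duration 90≤187).
Opt7: not dominated (best price).
Opt8: not dominated.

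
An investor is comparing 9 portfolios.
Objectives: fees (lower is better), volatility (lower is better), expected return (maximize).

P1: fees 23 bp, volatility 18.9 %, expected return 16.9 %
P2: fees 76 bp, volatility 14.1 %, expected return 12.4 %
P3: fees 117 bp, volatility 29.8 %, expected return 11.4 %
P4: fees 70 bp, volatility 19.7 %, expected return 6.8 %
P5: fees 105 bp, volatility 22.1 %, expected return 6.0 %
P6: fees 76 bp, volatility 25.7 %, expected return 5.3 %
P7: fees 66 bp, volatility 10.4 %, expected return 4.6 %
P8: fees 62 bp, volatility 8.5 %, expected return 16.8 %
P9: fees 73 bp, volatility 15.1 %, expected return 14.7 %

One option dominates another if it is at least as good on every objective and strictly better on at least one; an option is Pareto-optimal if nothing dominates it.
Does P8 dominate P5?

P8 vs P5: fees 62≤105, volatility 8.5≤22.1, expected return 16.8≥6.0 — P8 is at least as good on every objective with at least one strict improvement.

Yes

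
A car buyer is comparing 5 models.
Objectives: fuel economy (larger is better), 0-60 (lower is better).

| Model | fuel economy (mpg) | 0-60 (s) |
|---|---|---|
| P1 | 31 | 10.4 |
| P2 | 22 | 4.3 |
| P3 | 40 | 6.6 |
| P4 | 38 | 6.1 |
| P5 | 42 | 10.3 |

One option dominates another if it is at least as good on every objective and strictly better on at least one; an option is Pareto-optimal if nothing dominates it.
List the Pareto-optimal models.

P2, P3, P4, P5

P1: dominated by P3 (fuel economy 40≥31, 0-60 6.6≤10.4).
P2: not dominated (best 0-60).
P3: not dominated.
P4: not dominated.
P5: not dominated (best fuel economy).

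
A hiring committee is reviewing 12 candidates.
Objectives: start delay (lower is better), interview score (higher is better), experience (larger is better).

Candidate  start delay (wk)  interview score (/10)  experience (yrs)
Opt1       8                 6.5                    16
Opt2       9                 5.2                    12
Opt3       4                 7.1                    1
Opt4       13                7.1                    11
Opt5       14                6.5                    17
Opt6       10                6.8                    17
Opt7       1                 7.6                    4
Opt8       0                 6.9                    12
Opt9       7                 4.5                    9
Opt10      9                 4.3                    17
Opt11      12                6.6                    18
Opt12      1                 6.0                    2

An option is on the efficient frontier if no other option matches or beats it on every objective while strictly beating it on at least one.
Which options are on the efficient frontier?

Opt1, Opt4, Opt6, Opt7, Opt8, Opt10, Opt11

Opt1: not dominated.
Opt2: dominated by Opt1 (start delay 8≤9, interview score 6.5≥5.2, experience 16≥12).
Opt3: dominated by Opt7 (start delay 1≤4, interview score 7.6≥7.1, experience 4≥1).
Opt4: not dominated.
Opt5: dominated by Opt6 (start delay 10≤14, interview score 6.8≥6.5, experience 17≥17).
Opt6: not dominated.
Opt7: not dominated (best interview score).
Opt8: not dominated (best start delay).
Opt9: dominated by Opt8 (start delay 0≤7, interview score 6.9≥4.5, experience 12≥9).
Opt10: not dominated.
Opt11: not dominated (best experience).
Opt12: dominated by Opt7 (start delay 1≤1, interview score 7.6≥6.0, experience 4≥2).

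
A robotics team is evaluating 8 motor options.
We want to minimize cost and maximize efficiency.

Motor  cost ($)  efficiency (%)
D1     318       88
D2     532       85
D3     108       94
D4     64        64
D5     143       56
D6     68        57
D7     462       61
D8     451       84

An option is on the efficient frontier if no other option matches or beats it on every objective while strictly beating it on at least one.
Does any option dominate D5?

Yes

D3 vs D5: cost 108≤143, efficiency 94≥56 — D3 is at least as good on every objective and strictly better on at least one, so D3 dominates D5.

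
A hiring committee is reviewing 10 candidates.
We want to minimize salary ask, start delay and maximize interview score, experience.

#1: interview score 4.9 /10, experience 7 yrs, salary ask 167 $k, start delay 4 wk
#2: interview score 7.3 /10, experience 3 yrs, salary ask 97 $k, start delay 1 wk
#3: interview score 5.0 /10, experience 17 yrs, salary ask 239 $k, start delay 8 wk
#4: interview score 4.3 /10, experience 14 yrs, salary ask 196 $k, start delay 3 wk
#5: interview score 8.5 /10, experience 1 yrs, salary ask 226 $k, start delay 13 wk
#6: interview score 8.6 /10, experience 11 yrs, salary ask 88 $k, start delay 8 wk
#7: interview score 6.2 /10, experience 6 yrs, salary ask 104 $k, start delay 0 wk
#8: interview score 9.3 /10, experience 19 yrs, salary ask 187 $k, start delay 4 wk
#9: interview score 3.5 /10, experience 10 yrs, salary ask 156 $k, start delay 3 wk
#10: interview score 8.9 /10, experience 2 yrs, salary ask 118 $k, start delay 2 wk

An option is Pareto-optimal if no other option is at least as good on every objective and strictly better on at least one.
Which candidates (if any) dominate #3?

#8

#8: interview score 9.3≥5.0, experience 19≥17, salary ask 187≤239, start delay 4≤8 — dominates #3.
Others (#1, #2, #4, #5, #6, #7, #9, #10) are each worse than #3 on at least one objective.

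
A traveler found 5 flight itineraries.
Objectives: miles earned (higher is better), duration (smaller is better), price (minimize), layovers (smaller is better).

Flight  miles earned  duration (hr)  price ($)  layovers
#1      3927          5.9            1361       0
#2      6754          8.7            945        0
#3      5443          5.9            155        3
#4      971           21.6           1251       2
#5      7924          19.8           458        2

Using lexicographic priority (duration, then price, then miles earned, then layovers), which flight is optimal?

First minimize duration: best is 5.9, kept {#1, #3}.
Then minimize price: best is 155, kept {#3}.

#3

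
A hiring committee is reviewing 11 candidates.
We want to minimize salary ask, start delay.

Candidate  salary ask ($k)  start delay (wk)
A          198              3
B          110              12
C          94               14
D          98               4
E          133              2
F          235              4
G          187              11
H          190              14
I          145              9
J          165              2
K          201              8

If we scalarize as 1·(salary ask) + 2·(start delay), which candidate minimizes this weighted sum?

D

A: 1·198 + 2·3 = 204
B: 1·110 + 2·12 = 134
C: 1·94 + 2·14 = 122
D: 1·98 + 2·4 = 106
E: 1·133 + 2·2 = 137
F: 1·235 + 2·4 = 243
G: 1·187 + 2·11 = 209
H: 1·190 + 2·14 = 218
I: 1·145 + 2·9 = 163
J: 1·165 + 2·2 = 169
K: 1·201 + 2·8 = 217
Lowest: D at 106.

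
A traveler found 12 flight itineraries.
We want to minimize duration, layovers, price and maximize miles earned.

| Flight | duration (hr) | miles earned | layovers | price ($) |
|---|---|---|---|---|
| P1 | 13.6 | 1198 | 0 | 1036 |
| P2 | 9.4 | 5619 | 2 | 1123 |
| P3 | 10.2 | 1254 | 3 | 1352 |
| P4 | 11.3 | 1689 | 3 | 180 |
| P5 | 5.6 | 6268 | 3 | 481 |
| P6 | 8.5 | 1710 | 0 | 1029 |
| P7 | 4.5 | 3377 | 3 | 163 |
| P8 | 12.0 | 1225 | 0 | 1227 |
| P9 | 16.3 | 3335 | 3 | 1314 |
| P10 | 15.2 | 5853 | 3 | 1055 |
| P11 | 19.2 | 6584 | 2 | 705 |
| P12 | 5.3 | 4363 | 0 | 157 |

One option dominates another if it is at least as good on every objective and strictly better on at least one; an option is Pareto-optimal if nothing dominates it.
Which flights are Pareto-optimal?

P1: dominated by P6 (duration 8.5≤13.6, miles earned 1710≥1198, layovers 0≤0, price 1029≤1036).
P2: not dominated.
P3: dominated by P2 (duration 9.4≤10.2, miles earned 5619≥1254, layovers 2≤3, price 1123≤1352).
P4: dominated by P7 (duration 4.5≤11.3, miles earned 3377≥1689, layovers 3≤3, price 163≤180).
P5: not dominated.
P6: dominated by P12 (duration 5.3≤8.5, miles earned 4363≥1710, layovers 0≤0, price 157≤1029).
P7: not dominated (best duration).
P8: dominated by P6 (duration 8.5≤12.0, miles earned 1710≥1225, layovers 0≤0, price 1029≤1227).
P9: dominated by P2 (duration 9.4≤16.3, miles earned 5619≥3335, layovers 2≤3, price 1123≤1314).
P10: dominated by P5 (duration 5.6≤15.2, miles earned 6268≥5853, layovers 3≤3, price 481≤1055).
P11: not dominated (best miles earned).
P12: not dominated (best price).

P2, P5, P7, P11, P12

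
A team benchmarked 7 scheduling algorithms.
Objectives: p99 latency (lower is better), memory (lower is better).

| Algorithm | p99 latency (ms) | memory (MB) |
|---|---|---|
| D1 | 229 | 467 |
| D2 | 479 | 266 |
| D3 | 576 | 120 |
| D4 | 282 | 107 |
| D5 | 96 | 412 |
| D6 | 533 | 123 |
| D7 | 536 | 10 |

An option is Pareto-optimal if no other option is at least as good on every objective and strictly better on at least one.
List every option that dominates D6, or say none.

D4: p99 latency 282≤533, memory 107≤123 — dominates D6.
Others (D1, D2, D3, D5, D7) are each worse than D6 on at least one objective.

D4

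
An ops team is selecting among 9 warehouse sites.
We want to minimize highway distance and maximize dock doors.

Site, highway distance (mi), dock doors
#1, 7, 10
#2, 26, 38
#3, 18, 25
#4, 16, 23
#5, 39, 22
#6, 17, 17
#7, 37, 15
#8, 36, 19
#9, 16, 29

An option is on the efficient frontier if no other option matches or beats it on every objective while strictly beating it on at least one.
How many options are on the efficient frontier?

#1: not dominated (best highway distance).
#2: not dominated (best dock doors).
#3: dominated by #9 (highway distance 16≤18, dock doors 29≥25).
#4: dominated by #9 (highway distance 16≤16, dock doors 29≥23).
#5: dominated by #2 (highway distance 26≤39, dock doors 38≥22).
#6: dominated by #4 (highway distance 16≤17, dock doors 23≥17).
#7: dominated by #2 (highway distance 26≤37, dock doors 38≥15).
#8: dominated by #2 (highway distance 26≤36, dock doors 38≥19).
#9: not dominated.
Pareto-optimal: #1, #2, #9 → 3.

3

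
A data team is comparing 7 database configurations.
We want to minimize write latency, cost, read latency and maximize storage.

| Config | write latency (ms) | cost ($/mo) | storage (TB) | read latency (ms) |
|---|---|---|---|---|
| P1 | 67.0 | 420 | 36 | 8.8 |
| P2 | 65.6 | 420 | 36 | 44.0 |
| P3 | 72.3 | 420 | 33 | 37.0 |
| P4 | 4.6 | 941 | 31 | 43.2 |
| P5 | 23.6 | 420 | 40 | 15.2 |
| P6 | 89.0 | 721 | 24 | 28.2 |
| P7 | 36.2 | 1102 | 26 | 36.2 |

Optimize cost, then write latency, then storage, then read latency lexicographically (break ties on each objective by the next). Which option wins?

First minimize cost: best is 420, kept {P1, P2, P3, P5}.
Then minimize write latency: best is 23.6, kept {P5}.

P5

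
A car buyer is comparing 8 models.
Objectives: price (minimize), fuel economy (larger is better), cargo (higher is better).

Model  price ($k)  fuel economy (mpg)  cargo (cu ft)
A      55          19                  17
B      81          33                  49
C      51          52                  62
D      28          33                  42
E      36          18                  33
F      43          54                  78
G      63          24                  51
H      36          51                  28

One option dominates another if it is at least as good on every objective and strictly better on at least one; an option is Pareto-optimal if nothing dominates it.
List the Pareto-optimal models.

A: dominated by C (price 51≤55, fuel economy 52≥19, cargo 62≥17).
B: dominated by C (price 51≤81, fuel economy 52≥33, cargo 62≥49).
C: dominated by F (price 43≤51, fuel economy 54≥52, cargo 78≥62).
D: not dominated (best price).
E: dominated by D (price 28≤36, fuel economy 33≥18, cargo 42≥33).
F: not dominated (best fuel economy).
G: dominated by C (price 51≤63, fuel economy 52≥24, cargo 62≥51).
H: not dominated.

D, F, H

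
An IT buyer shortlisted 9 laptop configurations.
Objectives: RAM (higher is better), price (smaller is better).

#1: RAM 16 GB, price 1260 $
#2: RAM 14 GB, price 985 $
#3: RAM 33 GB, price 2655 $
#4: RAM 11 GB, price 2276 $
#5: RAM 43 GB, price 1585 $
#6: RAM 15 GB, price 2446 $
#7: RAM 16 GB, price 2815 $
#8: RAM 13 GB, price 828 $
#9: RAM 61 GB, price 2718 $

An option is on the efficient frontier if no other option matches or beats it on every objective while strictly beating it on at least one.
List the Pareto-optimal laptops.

#1, #2, #5, #8, #9

#1: not dominated.
#2: not dominated.
#3: dominated by #5 (RAM 43≥33, price 1585≤2655).
#4: dominated by #1 (RAM 16≥11, price 1260≤2276).
#5: not dominated.
#6: dominated by #1 (RAM 16≥15, price 1260≤2446).
#7: dominated by #1 (RAM 16≥16, price 1260≤2815).
#8: not dominated (best price).
#9: not dominated (best RAM).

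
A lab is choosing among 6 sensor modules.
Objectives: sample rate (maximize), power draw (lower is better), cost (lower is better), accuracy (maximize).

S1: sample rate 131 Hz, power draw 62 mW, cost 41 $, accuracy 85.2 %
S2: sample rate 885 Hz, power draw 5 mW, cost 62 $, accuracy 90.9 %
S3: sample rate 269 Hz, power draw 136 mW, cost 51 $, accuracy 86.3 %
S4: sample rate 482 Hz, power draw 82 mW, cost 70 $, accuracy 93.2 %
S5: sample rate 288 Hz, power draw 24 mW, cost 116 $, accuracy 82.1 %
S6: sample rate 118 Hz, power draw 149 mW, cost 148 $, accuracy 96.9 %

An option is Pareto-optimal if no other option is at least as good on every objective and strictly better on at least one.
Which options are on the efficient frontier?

S1, S2, S3, S4, S6

S1: not dominated (best cost).
S2: not dominated (best sample rate).
S3: not dominated.
S4: not dominated.
S5: dominated by S2 (sample rate 885≥288, power draw 5≤24, cost 62≤116, accuracy 90.9≥82.1).
S6: not dominated (best accuracy).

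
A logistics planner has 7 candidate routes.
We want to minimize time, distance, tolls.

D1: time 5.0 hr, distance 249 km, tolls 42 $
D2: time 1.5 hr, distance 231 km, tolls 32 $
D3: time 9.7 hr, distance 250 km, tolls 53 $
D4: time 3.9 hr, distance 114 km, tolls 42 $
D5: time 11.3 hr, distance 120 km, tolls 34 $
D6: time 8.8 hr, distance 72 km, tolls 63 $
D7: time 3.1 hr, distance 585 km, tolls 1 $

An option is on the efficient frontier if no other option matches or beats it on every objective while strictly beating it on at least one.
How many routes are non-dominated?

D1: dominated by D2 (time 1.5≤5.0, distance 231≤249, tolls 32≤42).
D2: not dominated (best time).
D3: dominated by D1 (time 5.0≤9.7, distance 249≤250, tolls 42≤53).
D4: not dominated.
D5: not dominated.
D6: not dominated (best distance).
D7: not dominated (best tolls).
Pareto-optimal: D2, D4, D5, D6, D7 → 5.

5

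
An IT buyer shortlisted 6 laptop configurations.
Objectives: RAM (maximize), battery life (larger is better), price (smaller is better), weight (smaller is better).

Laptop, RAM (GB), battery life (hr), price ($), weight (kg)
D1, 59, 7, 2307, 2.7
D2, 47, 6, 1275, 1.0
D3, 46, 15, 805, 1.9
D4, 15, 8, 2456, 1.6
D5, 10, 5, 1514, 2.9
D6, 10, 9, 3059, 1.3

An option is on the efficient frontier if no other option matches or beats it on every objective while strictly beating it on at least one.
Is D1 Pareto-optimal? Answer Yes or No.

Yes

D2: worse on RAM (47 vs 59).
D3: worse on RAM (46 vs 59).
D4: worse on RAM (15 vs 59).
D5: worse on RAM (10 vs 59).
D6: worse on RAM (10 vs 59).
No option is at least as good as D1 on every objective and strictly better on one.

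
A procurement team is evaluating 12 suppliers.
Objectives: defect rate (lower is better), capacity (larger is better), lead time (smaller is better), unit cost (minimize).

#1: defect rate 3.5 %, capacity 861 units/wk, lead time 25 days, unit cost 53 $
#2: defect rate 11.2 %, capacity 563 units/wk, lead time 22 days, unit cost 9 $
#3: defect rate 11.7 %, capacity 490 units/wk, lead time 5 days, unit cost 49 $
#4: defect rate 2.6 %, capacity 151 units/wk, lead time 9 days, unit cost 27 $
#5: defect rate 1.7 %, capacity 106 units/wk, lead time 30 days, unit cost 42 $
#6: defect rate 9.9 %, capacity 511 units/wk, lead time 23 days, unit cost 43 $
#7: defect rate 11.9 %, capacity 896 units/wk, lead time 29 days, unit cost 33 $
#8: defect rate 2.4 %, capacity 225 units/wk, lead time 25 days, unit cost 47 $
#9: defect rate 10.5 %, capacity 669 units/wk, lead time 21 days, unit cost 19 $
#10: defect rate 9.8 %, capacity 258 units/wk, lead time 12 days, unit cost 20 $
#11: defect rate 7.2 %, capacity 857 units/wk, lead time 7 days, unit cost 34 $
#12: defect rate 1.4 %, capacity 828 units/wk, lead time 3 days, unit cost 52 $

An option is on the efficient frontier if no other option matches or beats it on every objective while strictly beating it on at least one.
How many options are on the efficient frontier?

#1: not dominated.
#2: not dominated (best unit cost).
#3: not dominated.
#4: not dominated.
#5: not dominated.
#6: dominated by #11 (defect rate 7.2≤9.9, capacity 857≥511, lead time 7≤23, unit cost 34≤43).
#7: not dominated (best capacity).
#8: not dominated.
#9: not dominated.
#10: not dominated.
#11: not dominated.
#12: not dominated (best defect rate).
Pareto-optimal: #1, #2, #3, #4, #5, #7, #8, #9, #10, #11, #12 → 11.

11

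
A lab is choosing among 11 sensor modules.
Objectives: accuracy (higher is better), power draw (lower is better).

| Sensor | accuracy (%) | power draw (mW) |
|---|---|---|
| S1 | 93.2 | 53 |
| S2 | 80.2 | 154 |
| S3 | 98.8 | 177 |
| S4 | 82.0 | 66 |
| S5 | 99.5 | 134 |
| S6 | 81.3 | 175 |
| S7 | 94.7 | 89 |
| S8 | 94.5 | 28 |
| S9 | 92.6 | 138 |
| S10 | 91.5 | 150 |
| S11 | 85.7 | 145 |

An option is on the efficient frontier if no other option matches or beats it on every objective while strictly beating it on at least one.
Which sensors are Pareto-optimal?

S1: dominated by S8 (accuracy 94.5≥93.2, power draw 28≤53).
S2: dominated by S1 (accuracy 93.2≥80.2, power draw 53≤154).
S3: dominated by S5 (accuracy 99.5≥98.8, power draw 134≤177).
S4: dominated by S1 (accuracy 93.2≥82.0, power draw 53≤66).
S5: not dominated (best accuracy).
S6: dominated by S1 (accuracy 93.2≥81.3, power draw 53≤175).
S7: not dominated.
S8: not dominated (best power draw).
S9: dominated by S1 (accuracy 93.2≥92.6, power draw 53≤138).
S10: dominated by S1 (accuracy 93.2≥91.5, power draw 53≤150).
S11: dominated by S1 (accuracy 93.2≥85.7, power draw 53≤145).

S5, S7, S8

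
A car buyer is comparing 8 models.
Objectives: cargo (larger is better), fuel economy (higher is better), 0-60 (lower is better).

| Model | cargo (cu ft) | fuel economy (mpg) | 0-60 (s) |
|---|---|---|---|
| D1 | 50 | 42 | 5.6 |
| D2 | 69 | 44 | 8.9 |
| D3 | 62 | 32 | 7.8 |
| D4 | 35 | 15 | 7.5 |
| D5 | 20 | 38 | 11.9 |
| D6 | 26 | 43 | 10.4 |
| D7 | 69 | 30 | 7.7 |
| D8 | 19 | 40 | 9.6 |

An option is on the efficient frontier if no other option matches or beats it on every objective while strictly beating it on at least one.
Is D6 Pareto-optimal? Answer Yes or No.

No

D2 vs D6: cargo 69≥26, fuel economy 44≥43, 0-60 8.9≤10.4 — D2 is at least as good on every objective and strictly better on at least one, so D2 dominates D6.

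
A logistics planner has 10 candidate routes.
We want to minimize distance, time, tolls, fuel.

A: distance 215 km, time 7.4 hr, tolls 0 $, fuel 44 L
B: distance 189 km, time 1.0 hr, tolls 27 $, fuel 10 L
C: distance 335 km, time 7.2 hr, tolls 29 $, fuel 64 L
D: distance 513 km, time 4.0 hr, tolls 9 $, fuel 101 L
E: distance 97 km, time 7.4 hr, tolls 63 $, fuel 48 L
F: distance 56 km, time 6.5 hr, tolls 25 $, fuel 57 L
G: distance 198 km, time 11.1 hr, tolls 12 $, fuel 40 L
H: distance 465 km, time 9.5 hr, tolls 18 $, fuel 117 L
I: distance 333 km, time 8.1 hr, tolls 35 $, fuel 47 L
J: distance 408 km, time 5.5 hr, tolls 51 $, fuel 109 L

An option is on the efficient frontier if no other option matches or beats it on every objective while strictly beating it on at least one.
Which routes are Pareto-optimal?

A, B, D, E, F, G

A: not dominated (best tolls).
B: not dominated (best time).
C: dominated by B (distance 189≤335, time 1.0≤7.2, tolls 27≤29, fuel 10≤64).
D: not dominated.
E: not dominated.
F: not dominated (best distance).
G: not dominated.
H: dominated by A (distance 215≤465, time 7.4≤9.5, tolls 0≤18, fuel 44≤117).
I: dominated by A (distance 215≤333, time 7.4≤8.1, tolls 0≤35, fuel 44≤47).
J: dominated by B (distance 189≤408, time 1.0≤5.5, tolls 27≤51, fuel 10≤109).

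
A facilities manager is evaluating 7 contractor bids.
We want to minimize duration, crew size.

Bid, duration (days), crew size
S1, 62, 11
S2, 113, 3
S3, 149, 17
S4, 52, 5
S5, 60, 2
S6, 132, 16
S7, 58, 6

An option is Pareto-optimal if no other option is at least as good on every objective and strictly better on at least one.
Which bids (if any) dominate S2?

S5: duration 60≤113, crew size 2≤3 — dominates S2.
Others (S1, S3, S4, S6, S7) are each worse than S2 on at least one objective.

S5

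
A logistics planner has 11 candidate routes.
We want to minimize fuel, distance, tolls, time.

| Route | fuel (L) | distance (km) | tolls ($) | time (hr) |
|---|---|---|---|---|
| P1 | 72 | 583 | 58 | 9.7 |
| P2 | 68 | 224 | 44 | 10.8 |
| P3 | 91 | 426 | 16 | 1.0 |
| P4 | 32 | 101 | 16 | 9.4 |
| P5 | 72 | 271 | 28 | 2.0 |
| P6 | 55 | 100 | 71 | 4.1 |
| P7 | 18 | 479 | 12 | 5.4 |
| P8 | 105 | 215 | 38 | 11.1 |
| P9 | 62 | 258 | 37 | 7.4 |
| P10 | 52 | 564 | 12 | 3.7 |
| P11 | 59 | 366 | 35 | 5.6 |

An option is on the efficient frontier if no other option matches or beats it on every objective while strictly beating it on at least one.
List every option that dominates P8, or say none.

P4

P4: fuel 32≤105, distance 101≤215, tolls 16≤38, time 9.4≤11.1 — dominates P8.
Others (P1, P2, P3, P5, P6, P7, P9, P10, P11) are each worse than P8 on at least one objective.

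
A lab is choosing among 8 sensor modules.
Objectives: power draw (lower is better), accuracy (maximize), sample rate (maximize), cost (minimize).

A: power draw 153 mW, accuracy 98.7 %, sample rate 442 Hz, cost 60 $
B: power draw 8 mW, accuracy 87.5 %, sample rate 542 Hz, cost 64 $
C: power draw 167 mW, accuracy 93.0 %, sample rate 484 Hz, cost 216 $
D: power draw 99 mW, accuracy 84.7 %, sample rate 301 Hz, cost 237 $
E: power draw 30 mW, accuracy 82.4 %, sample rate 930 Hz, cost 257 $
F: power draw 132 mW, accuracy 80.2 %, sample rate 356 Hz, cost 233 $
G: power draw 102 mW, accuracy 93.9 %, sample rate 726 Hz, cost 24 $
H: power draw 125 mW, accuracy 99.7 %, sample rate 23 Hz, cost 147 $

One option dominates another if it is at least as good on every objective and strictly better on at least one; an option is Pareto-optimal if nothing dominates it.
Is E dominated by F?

F vs E: F is worse on power draw (132 vs 30), so it does not dominate E.

No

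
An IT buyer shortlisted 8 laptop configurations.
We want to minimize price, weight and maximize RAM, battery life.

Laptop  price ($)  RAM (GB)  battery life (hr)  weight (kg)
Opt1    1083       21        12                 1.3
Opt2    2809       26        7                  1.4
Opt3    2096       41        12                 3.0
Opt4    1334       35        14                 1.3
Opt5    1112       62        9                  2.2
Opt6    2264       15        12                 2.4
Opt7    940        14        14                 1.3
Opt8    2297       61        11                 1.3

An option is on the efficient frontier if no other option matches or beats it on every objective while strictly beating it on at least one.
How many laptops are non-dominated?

Opt1: not dominated.
Opt2: dominated by Opt4 (price 1334≤2809, RAM 35≥26, battery life 14≥7, weight 1.3≤1.4).
Opt3: not dominated.
Opt4: not dominated.
Opt5: not dominated (best RAM).
Opt6: dominated by Opt1 (price 1083≤2264, RAM 21≥15, battery life 12≥12, weight 1.3≤2.4).
Opt7: not dominated (best price).
Opt8: not dominated.
Pareto-optimal: Opt1, Opt3, Opt4, Opt5, Opt7, Opt8 → 6.

6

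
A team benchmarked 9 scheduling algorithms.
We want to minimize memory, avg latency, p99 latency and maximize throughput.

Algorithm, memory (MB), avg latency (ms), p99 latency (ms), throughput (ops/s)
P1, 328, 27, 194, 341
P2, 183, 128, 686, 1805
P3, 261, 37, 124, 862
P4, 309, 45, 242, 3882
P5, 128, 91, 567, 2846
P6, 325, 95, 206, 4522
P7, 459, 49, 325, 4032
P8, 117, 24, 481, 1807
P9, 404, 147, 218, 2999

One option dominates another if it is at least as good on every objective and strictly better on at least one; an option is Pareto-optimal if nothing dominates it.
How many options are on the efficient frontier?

7

P1: not dominated.
P2: dominated by P5 (memory 128≤183, avg latency 91≤128, p99 latency 567≤686, throughput 2846≥1805).
P3: not dominated (best p99 latency).
P4: not dominated.
P5: not dominated.
P6: not dominated (best throughput).
P7: not dominated.
P8: not dominated (best memory).
P9: dominated by P6 (memory 325≤404, avg latency 95≤147, p99 latency 206≤218, throughput 4522≥2999).
Pareto-optimal: P1, P3, P4, P5, P6, P7, P8 → 7.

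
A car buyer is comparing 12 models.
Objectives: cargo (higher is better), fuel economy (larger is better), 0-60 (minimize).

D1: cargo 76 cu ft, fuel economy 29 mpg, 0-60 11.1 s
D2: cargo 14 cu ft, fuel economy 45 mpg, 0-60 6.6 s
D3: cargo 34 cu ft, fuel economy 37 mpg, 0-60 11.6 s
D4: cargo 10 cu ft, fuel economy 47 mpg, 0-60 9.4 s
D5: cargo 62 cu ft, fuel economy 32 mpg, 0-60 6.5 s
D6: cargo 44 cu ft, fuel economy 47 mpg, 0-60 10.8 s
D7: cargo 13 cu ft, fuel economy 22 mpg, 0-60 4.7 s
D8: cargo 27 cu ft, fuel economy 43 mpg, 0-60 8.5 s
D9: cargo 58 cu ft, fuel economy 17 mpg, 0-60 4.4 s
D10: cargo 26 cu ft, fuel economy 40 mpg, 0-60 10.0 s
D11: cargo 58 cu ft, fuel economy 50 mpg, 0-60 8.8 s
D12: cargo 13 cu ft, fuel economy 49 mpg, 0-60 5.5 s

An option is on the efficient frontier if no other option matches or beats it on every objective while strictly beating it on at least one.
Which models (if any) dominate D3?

D6: cargo 44≥34, fuel economy 47≥37, 0-60 10.8≤11.6 — dominates D3.
D11: cargo 58≥34, fuel economy 50≥37, 0-60 8.8≤11.6 — dominates D3.
Others (D1, D2, D4, D5, D7, D8, D9, D10, D12) are each worse than D3 on at least one objective.

D6, D11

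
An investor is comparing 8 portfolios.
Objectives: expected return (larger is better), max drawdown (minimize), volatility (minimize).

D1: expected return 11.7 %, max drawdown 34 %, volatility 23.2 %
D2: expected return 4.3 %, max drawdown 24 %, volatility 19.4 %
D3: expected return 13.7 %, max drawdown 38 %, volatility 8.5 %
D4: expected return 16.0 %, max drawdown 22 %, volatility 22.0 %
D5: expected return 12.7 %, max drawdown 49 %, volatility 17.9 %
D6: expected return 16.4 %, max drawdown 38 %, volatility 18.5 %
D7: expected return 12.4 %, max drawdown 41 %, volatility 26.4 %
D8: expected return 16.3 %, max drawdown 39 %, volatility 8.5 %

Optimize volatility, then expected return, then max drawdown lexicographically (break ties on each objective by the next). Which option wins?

D8

First minimize volatility: best is 8.5, kept {D3, D8}.
Then maximize expected return: best is 16.3, kept {D8}.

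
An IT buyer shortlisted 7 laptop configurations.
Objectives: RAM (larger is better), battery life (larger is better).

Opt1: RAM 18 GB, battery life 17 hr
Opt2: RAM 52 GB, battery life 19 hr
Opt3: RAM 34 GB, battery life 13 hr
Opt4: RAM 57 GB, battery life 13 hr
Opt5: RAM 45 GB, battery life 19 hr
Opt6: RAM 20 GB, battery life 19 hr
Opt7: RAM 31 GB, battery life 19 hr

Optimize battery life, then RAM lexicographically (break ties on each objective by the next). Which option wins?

Opt2

First maximize battery life: best is 19, kept {Opt2, Opt5, Opt6, Opt7}.
Then maximize RAM: best is 52, kept {Opt2}.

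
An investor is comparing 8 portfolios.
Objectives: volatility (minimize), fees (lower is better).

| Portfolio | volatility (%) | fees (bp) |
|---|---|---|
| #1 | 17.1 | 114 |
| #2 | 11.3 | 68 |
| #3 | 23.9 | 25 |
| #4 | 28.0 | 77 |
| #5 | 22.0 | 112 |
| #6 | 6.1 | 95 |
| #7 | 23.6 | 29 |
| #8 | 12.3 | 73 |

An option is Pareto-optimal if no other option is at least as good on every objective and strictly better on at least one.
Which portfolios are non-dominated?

#1: dominated by #2 (volatility 11.3≤17.1, fees 68≤114).
#2: not dominated.
#3: not dominated (best fees).
#4: dominated by #2 (volatility 11.3≤28.0, fees 68≤77).
#5: dominated by #2 (volatility 11.3≤22.0, fees 68≤112).
#6: not dominated (best volatility).
#7: not dominated.
#8: dominated by #2 (volatility 11.3≤12.3, fees 68≤73).

#2, #3, #6, #7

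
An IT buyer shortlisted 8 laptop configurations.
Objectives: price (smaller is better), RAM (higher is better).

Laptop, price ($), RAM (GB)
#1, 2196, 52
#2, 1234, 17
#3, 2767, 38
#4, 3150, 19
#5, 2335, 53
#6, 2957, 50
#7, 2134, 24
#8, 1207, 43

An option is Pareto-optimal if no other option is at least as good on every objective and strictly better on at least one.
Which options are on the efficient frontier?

#1, #5, #8

#1: not dominated.
#2: dominated by #8 (price 1207≤1234, RAM 43≥17).
#3: dominated by #1 (price 2196≤2767, RAM 52≥38).
#4: dominated by #1 (price 2196≤3150, RAM 52≥19).
#5: not dominated (best RAM).
#6: dominated by #1 (price 2196≤2957, RAM 52≥50).
#7: dominated by #8 (price 1207≤2134, RAM 43≥24).
#8: not dominated (best price).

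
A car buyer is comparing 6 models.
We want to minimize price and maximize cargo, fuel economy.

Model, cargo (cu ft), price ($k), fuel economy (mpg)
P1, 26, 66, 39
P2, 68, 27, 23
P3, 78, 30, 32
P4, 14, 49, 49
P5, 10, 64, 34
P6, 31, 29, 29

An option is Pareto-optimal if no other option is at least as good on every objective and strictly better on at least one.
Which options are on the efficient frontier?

P1, P2, P3, P4, P6

P1: not dominated.
P2: not dominated (best price).
P3: not dominated (best cargo).
P4: not dominated (best fuel economy).
P5: dominated by P4 (cargo 14≥10, price 49≤64, fuel economy 49≥34).
P6: not dominated.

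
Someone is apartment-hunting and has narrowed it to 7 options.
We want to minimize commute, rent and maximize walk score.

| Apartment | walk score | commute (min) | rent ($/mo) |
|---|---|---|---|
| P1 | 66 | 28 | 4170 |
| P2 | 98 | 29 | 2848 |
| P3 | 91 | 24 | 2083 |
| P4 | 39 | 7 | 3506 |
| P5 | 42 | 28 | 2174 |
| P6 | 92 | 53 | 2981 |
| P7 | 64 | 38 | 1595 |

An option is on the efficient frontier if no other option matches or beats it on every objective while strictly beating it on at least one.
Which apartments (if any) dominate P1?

P3

P3: walk score 91≥66, commute 24≤28, rent 2083≤4170 — dominates P1.
Others (P2, P4, P5, P6, P7) are each worse than P1 on at least one objective.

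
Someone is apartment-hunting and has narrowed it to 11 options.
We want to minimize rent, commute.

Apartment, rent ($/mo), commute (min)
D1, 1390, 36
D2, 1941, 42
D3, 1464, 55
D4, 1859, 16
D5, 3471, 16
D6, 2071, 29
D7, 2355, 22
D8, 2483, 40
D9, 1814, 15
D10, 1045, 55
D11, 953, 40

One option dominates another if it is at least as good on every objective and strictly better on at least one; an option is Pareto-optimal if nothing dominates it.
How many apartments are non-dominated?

3

D1: not dominated.
D2: dominated by D1 (rent 1390≤1941, commute 36≤42).
D3: dominated by D1 (rent 1390≤1464, commute 36≤55).
D4: dominated by D9 (rent 1814≤1859, commute 15≤16).
D5: dominated by D4 (rent 1859≤3471, commute 16≤16).
D6: dominated by D4 (rent 1859≤2071, commute 16≤29).
D7: dominated by D4 (rent 1859≤2355, commute 16≤22).
D8: dominated by D1 (rent 1390≤2483, commute 36≤40).
D9: not dominated (best commute).
D10: dominated by D11 (rent 953≤1045, commute 40≤55).
D11: not dominated (best rent).
Pareto-optimal: D1, D9, D11 → 3.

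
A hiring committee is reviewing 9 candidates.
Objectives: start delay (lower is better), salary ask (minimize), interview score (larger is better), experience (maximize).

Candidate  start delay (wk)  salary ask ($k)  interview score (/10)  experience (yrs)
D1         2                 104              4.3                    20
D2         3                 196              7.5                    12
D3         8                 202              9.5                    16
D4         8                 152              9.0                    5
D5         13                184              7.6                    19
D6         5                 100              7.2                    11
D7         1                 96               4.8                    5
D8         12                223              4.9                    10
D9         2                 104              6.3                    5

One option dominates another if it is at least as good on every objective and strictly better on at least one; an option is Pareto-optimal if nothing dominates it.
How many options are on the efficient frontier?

8

D1: not dominated (best experience).
D2: not dominated.
D3: not dominated (best interview score).
D4: not dominated.
D5: not dominated.
D6: not dominated.
D7: not dominated (best start delay).
D8: dominated by D2 (start delay 3≤12, salary ask 196≤223, interview score 7.5≥4.9, experience 12≥10).
D9: not dominated.
Pareto-optimal: D1, D2, D3, D4, D5, D6, D7, D9 → 8.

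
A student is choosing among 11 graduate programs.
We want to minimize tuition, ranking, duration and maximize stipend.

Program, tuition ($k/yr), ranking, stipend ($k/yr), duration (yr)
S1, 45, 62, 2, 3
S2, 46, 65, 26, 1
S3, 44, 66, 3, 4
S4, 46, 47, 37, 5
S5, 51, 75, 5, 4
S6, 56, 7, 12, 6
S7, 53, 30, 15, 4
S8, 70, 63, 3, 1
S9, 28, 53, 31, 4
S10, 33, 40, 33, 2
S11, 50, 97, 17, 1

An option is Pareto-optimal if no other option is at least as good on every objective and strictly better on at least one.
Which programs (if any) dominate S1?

S10: tuition 33≤45, ranking 40≤62, stipend 33≥2, duration 2≤3 — dominates S1.
Others (S2, S3, S4, S5, S6, S7, S8, S9, S11) are each worse than S1 on at least one objective.

S10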